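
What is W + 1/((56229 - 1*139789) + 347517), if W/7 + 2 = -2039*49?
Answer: -184609150186/263957 ≈ -6.9939e+5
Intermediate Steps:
W = -699391 (W = -14 + 7*(-2039*49) = -14 + 7*(-99911) = -14 - 699377 = -699391)
W + 1/((56229 - 1*139789) + 347517) = -699391 + 1/((56229 - 1*139789) + 347517) = -699391 + 1/((56229 - 139789) + 347517) = -699391 + 1/(-83560 + 347517) = -699391 + 1/263957 = -184609150186/263957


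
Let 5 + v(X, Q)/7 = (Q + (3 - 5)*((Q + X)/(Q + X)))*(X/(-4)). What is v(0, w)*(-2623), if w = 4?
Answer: 91805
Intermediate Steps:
v(X, Q) = -35 - 7*X*(-2 + Q)/4 (v(X, Q) = -35 + 7*((Q + (3 - 5)*((Q + X)/(Q + X)))*(X/(-4))) = -35 + 7*((Q - 2*1)*(X*(-¼))) = -35 + 7*((Q - 2)*(-X/4)) = -35 + 7*((-2 + Q)*(-X/4)) = -35 + 7*(-X*(-2 + Q)/4) = -35 - 7*X*(-2 + Q)/4)
v(0, w)*(-2623) = (-35 + (7/2)*0 - 7/4*4*0)*(-2623) = (-35 + 0 + 0)*(-2623) = -35*(-2623) = 91805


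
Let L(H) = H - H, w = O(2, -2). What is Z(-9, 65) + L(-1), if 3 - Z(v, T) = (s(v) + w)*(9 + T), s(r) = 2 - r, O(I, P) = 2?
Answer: -959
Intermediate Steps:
w = 2
L(H) = 0
Z(v, T) = 3 - (4 - v)*(9 + T) (Z(v, T) = 3 - ((2 - v) + 2)*(9 + T) = 3 - (4 - v)*(9 + T))
Z(-9, 65) + L(-1) = (-33 - 4*65 + 9*(-9) + 65*(-9)) + 0 = (-33 - 260 - 81 - 585) + 0 = -959 + 0 = -959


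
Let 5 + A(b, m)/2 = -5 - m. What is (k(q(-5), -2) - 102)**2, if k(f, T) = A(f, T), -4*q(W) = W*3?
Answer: 13924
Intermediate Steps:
A(b, m) = -20 - 2*m (A(b, m) = -10 + 2*(-5 - m) = -10 + (-10 - 2*m) = -20 - 2*m)
q(W) = -3*W/4 (q(W) = -W*3/4 = -3*W/4)
k(f, T) = -20 - 2*T
(k(q(-5), -2) - 102)**2 = ((-20 - 2*(-2)) - 102)**2 = ((-20 + 4) - 102)**2 = (-16 - 102)**2 = (-118)**2 = 13924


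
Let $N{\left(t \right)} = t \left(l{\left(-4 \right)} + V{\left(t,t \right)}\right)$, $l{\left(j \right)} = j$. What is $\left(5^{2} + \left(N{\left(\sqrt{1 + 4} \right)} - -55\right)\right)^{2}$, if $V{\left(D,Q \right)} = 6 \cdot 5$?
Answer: $9780 + 4160 \sqrt{5} \approx 19082.0$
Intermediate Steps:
$V{\left(D,Q \right)} = 30$
$N{\left(t \right)} = 26 t$ ($N{\left(t \right)} = t \left(-4 + 30\right) = t 26 = 26 t$)
$\left(5^{2} + \left(N{\left(\sqrt{1 + 4} \right)} - -55\right)\right)^{2} = \left(5^{2} - \left(-55 - 26 \sqrt{1 + 4}\right)\right)^{2} = \left(25 + \left(26 \sqrt{5} + 55\right)\right)^{2} = \left(25 + \left(55 + 26 \sqrt{5}\right)\right)^{2} = \left(80 + 26 \sqrt{5}\right)^{2}$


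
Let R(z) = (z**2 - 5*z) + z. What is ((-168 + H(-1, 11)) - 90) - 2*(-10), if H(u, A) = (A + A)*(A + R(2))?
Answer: -84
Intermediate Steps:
R(z) = z**2 - 4*z
H(u, A) = 2*A*(-4 + A) (H(u, A) = (A + A)*(A + 2*(-4 + 2)) = (2*A)*(A + 2*(-2)) = (2*A)*(A - 4) = (2*A)*(-4 + A) = 2*A*(-4 + A))
((-168 + H(-1, 11)) - 90) - 2*(-10) = ((-168 + 2*11*(-4 + 11)) - 90) - 2*(-10) = ((-168 + 2*11*7) - 90) + 20 = ((-168 + 154) - 90) + 20 = (-14 - 90) + 20 = -104 + 20 = -84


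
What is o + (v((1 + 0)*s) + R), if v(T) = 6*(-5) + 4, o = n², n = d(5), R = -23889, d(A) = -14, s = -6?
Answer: -23719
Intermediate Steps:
n = -14
o = 196 (o = (-14)² = 196)
v(T) = -26 (v(T) = -30 + 4 = -26)
o + (v((1 + 0)*s) + R) = 196 + (-26 - 23889) = 196 - 23915 = -23719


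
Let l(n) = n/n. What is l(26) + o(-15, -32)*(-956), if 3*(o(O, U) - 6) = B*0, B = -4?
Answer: -5735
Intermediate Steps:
o(O, U) = 6 (o(O, U) = 6 + (-4*0)/3 = 6 + (1/3)*0 = 6 + 0 = 6)
l(n) = 1
l(26) + o(-15, -32)*(-956) = 1 + 6*(-956) = 1 - 5736 = -5735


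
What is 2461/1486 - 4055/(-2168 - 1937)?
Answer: 3225627/1220006 ≈ 2.6439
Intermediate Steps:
2461/1486 - 4055/(-2168 - 1937) = 2461*(1/1486) - 4055/(-4105) = 2461/1486 - 4055*(-1/4105) = 2461/1486 + 811/821 = 3225627/1220006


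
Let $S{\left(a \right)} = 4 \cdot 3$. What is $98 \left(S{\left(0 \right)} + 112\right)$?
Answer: $12152$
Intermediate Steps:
$S{\left(a \right)} = 12$
$98 \left(S{\left(0 \right)} + 112\right) = 98 \left(12 + 112\right) = 98 \cdot 124 = 12152$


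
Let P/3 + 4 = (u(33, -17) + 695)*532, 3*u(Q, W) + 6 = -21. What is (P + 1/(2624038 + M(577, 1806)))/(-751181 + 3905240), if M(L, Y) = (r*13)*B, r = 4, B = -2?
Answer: 2872798396297/8276042648106 ≈ 0.34712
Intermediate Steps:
u(Q, W) = -9 (u(Q, W) = -2 + (⅓)*(-21) = -2 - 7 = -9)
P = 1094844 (P = -12 + 3*((-9 + 695)*532) = -12 + 3*(686*532) = -12 + 3*364952 = -12 + 1094856 = 1094844)
M(L, Y) = -104 (M(L, Y) = (4*13)*(-2) = 52*(-2) = -104)
(P + 1/(2624038 + M(577, 1806)))/(-751181 + 3905240) = (1094844 + 1/(2624038 - 104))/(-751181 + 3905240) = (1094844 + 1/2623934)/3154059 = (1094844 + 1/2623934)*(1/3154059) = (2872798396297/2623934)*(1/3154059) = 2872798396297/8276042648106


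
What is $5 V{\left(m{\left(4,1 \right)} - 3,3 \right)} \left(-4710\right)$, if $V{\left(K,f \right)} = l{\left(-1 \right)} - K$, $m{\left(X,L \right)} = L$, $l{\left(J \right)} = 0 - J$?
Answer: $-70650$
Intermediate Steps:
$l{\left(J \right)} = - J$
$V{\left(K,f \right)} = 1 - K$ ($V{\left(K,f \right)} = \left(-1\right) \left(-1\right) - K = 1 - K$)
$5 V{\left(m{\left(4,1 \right)} - 3,3 \right)} \left(-4710\right) = 5 \left(1 - \left(1 - 3\right)\right) \left(-4710\right) = 5 \left(1 - -2\right) \left(-4710\right) = 5 \left(1 + 2\right) \left(-4710\right) = 5 \cdot 3 \left(-4710\right) = 15 \left(-4710\right) = -70650$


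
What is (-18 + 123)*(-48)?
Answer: -5040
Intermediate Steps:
(-18 + 123)*(-48) = 105*(-48) = -5040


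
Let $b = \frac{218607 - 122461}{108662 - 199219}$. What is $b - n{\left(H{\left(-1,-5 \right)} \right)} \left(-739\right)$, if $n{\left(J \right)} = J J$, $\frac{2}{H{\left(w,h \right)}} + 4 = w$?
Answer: $\frac{265282842}{2263925} \approx 117.18$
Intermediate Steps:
$H{\left(w,h \right)} = \frac{2}{-4 + w}$
$n{\left(J \right)} = J^{2}$
$b = - \frac{96146}{90557}$ ($b = \frac{96146}{-90557} = 96146 \left(- \frac{1}{90557}\right) = - \frac{96146}{90557} \approx -1.0617$)
$b - n{\left(H{\left(-1,-5 \right)} \right)} \left(-739\right) = - \frac{96146}{90557} - \left(\frac{2}{-4 - 1}\right)^{2} \left(-739\right) = - \frac{96146}{90557} - \left(\frac{2}{-5}\right)^{2} \left(-739\right) = - \frac{96146}{90557} - \left(2 \left(- \frac{1}{5}\right)\right)^{2} \left(-739\right) = - \frac{96146}{90557} - \left(- \frac{2}{5}\right)^{2} \left(-739\right) = - \frac{96146}{90557} - \frac{4}{25} \left(-739\right) = - \frac{96146}{90557} - - \frac{2956}{25} = - \frac{96146}{90557} + \frac{2956}{25} = \frac{265282842}{2263925}$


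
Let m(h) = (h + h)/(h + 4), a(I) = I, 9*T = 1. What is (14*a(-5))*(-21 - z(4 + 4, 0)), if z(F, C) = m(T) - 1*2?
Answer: 49350/37 ≈ 1333.8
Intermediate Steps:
T = 1/9 (T = (1/9)*1 = 1/9 ≈ 0.11111)
m(h) = 2*h/(4 + h) (m(h) = (2*h)/(4 + h) = 2*h/(4 + h))
z(F, C) = -72/37 (z(F, C) = 2*(1/9)/(4 + 1/9) - 1*2 = 2*(1/9)/(37/9) - 2 = 2*(1/9)*(9/37) - 2 = 2/37 - 2 = -72/37)
(14*a(-5))*(-21 - z(4 + 4, 0)) = (14*(-5))*(-21 - 1*(-72/37)) = -70*(-21 + 72/37) = -70*(-705/37) = 49350/37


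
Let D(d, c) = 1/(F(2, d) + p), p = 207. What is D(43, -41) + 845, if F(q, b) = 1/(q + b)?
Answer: 7872065/9316 ≈ 845.00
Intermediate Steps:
F(q, b) = 1/(b + q)
D(d, c) = 1/(207 + 1/(2 + d)) (D(d, c) = 1/(1/(d + 2) + 207) = 1/(1/(2 + d) + 207) = 1/(207 + 1/(2 + d)))
D(43, -41) + 845 = (2 + 43)/(415 + 207*43) + 845 = 45/(415 + 8901) + 845 = 45/9316 + 845 = 7872065/9316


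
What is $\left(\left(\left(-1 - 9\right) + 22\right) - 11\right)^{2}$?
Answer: $1$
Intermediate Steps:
$\left(\left(\left(-1 - 9\right) + 22\right) - 11\right)^{2} = \left(\left(-10 + 22\right) - 11\right)^{2} = \left(12 - 11\right)^{2} = 1^{2} = 1$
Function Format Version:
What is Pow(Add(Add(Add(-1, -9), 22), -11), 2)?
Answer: 1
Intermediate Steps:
Pow(Add(Add(Add(-1, -9), 22), -11), 2) = Pow(Add(Add(-10, 22), -11), 2) = Pow(Add(12, -11), 2) = Pow(1, 2) = 1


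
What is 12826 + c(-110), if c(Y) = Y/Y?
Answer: 12827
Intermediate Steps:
c(Y) = 1
12826 + c(-110) = 12826 + 1 = 12827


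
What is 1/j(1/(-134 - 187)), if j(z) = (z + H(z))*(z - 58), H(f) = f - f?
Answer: 103041/18619 ≈ 5.5342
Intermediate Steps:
H(f) = 0
j(z) = z*(-58 + z) (j(z) = (z + 0)*(z - 58) = z*(-58 + z))
1/j(1/(-134 - 187)) = 1/((-58 + 1/(-134 - 187))/(-134 - 187)) = 1/((-58 + 1/(-321))/(-321)) = 1/(-(-58 - 1/321)/321) = 1/(-1/321*(-18619/321)) = 1/(18619/103041) = 103041/18619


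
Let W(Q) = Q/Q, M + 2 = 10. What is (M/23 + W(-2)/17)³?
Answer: 4019679/59776471 ≈ 0.067245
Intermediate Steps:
M = 8 (M = -2 + 10 = 8)
W(Q) = 1
(M/23 + W(-2)/17)³ = (8/23 + 1/17)³ = (159/391)³ = 4019679/59776471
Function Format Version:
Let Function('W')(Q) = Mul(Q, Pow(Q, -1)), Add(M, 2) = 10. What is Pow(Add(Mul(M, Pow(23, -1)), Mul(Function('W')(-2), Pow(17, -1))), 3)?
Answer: Rational(4019679, 59776471) ≈ 0.067245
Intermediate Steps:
M = 8 (M = Add(-2, 10) = 8)
Function('W')(Q) = 1
Pow(Add(Mul(M, Pow(23, -1)), Mul(Function('W')(-2), Pow(17, -1))), 3) = Pow(Add(Mul(8, Pow(23, -1)), Mul(1, Pow(17, -1))), 3) = Pow(Add(Mul(8, Rational(1, 23)), Mul(1, Rational(1, 17))), 3) = Pow(Add(Rational(8, 23), Rational(1, 17)), 3) = Pow(Rational(159, 391), 3) = Rational(4019679, 59776471)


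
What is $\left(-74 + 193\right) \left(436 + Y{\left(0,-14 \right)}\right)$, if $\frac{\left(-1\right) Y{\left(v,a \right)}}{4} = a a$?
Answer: $-41412$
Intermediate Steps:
$Y{\left(v,a \right)} = - 4 a^{2}$ ($Y{\left(v,a \right)} = - 4 a a = - 4 a^{2}$)
$\left(-74 + 193\right) \left(436 + Y{\left(0,-14 \right)}\right) = \left(-74 + 193\right) \left(436 - 4 \left(-14\right)^{2}\right) = 119 \left(436 - 784\right) = 119 \left(-348\right) = -41412$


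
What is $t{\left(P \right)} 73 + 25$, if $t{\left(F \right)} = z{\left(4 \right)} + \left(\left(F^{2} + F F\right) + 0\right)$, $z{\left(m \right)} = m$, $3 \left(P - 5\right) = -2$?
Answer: $\frac{27527}{9} \approx 3058.6$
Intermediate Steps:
$P = \frac{13}{3}$ ($P = 5 + \frac{1}{3} \left(-2\right) = 5 - \frac{2}{3} = \frac{13}{3} \approx 4.3333$)
$t{\left(F \right)} = 4 + 2 F^{2}$ ($t{\left(F \right)} = 4 + \left(\left(F^{2} + F F\right) + 0\right) = 4 + \left(\left(F^{2} + F^{2}\right) + 0\right) = 4 + \left(2 F^{2} + 0\right) = 4 + 2 F^{2}$)
$t{\left(P \right)} 73 + 25 = \left(4 + 2 \left(\frac{13}{3}\right)^{2}\right) 73 + 25 = \left(4 + 2 \cdot \frac{169}{9}\right) 73 + 25 = \left(4 + \frac{338}{9}\right) 73 + 25 = \frac{374}{9} \cdot 73 + 25 = \frac{27302}{9} + 25 = \frac{27527}{9}$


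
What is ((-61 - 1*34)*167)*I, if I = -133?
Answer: 2110045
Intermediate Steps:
((-61 - 1*34)*167)*I = ((-61 - 1*34)*167)*(-133) = ((-61 - 34)*167)*(-133) = -95*167*(-133) = -15865*(-133) = 2110045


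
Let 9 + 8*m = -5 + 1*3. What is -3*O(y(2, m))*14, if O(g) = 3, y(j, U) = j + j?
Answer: -126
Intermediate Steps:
m = -11/8 (m = -9/8 + (-5 + 1*3)/8 = -9/8 + (-5 + 3)/8 = -9/8 + (⅛)*(-2) = -9/8 - ¼ = -11/8 ≈ -1.3750)
y(j, U) = 2*j
-3*O(y(2, m))*14 = -3*3*14 = -9*14 = -126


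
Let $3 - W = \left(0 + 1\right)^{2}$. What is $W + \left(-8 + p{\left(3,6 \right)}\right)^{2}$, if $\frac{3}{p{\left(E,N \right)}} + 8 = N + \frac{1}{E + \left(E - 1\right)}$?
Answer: $\frac{859}{9} \approx 95.444$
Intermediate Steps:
$p{\left(E,N \right)} = \frac{3}{-8 + N + \frac{1}{-1 + 2 E}}$ ($p{\left(E,N \right)} = \frac{3}{-8 + \left(N + \frac{1}{E + \left(E - 1\right)}\right)} = \frac{3}{-8 + \left(N + \frac{1}{E + \left(-1 + E\right)}\right)} = \frac{3}{-8 + \left(N + \frac{1}{-1 + 2 E}\right)} = \frac{3}{-8 + N + \frac{1}{-1 + 2 E}}$)
$W = 2$ ($W = 3 - \left(0 + 1\right)^{2} = 3 - 1^{2} = 3 - 1 = 2$)
$W + \left(-8 + p{\left(3,6 \right)}\right)^{2} = 2 + \left(-8 + \frac{3 \left(-1 + 2 \cdot 3\right)}{9 - 6 - 48 + 2 \cdot 3 \cdot 6}\right)^{2} = 2 + \left(-8 + \frac{3 \left(-1 + 6\right)}{9 - 6 - 48 + 36}\right)^{2} = 2 + \left(-8 + 3 \frac{1}{-9} \cdot 5\right)^{2} = 2 + \left(-8 + 3 \left(- \frac{1}{9}\right) 5\right)^{2} = 2 + \left(-8 - \frac{5}{3}\right)^{2} = 2 + \left(- \frac{29}{3}\right)^{2} = 2 + \frac{841}{9} = \frac{859}{9}$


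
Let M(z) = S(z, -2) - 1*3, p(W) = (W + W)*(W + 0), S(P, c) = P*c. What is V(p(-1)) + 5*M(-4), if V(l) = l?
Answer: 27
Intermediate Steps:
p(W) = 2*W² (p(W) = (2*W)*W = 2*W²)
M(z) = -3 - 2*z (M(z) = z*(-2) - 1*3 = -2*z - 3 = -3 - 2*z)
V(p(-1)) + 5*M(-4) = 2*(-1)² + 5*(-3 - 2*(-4)) = 2*1 + 5*(-3 + 8) = 2 + 5*5 = 2 + 25 = 27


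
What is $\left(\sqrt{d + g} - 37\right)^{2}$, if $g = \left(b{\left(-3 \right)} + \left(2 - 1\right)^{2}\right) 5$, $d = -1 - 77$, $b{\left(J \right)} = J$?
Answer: $1281 - 148 i \sqrt{22} \approx 1281.0 - 694.18 i$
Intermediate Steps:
$d = -78$
$g = -10$ ($g = \left(-3 + \left(2 - 1\right)^{2}\right) 5 = \left(-3 + 1^{2}\right) 5 = \left(-3 + 1\right) 5 = \left(-2\right) 5 = -10$)
$\left(\sqrt{d + g} - 37\right)^{2} = \left(\sqrt{-78 - 10} - 37\right)^{2} = \left(\sqrt{-88} - 37\right)^{2} = \left(2 i \sqrt{22} - 37\right)^{2} = \left(-37 + 2 i \sqrt{22}\right)^{2}$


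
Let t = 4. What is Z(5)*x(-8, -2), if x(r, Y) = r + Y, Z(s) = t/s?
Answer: -8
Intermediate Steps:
Z(s) = 4/s
x(r, Y) = Y + r
Z(5)*x(-8, -2) = (4/5)*(-2 - 8) = (4*(1/5))*(-10) = (4/5)*(-10) = -8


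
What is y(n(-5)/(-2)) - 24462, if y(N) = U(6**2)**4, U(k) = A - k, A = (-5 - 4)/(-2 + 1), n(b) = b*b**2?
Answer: 506979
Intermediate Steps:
n(b) = b**3
A = 9 (A = -9/(-1) = -9*(-1) = 9)
U(k) = 9 - k
y(N) = 531441 (y(N) = (9 - 1*6**2)**4 = (9 - 1*36)**4 = (9 - 36)**4 = (-27)**4 = 531441)
y(n(-5)/(-2)) - 24462 = 531441 - 24462 = 506979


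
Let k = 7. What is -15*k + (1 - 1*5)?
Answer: -109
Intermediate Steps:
-15*k + (1 - 1*5) = -15*7 + (1 - 1*5) = -105 + (1 - 5) = -105 - 4 = -109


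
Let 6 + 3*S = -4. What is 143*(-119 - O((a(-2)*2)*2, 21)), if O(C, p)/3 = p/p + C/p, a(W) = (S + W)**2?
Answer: -1245530/63 ≈ -19770.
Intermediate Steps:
S = -10/3 (S = -2 + (1/3)*(-4) = -2 - 4/3 = -10/3 ≈ -3.3333)
a(W) = (-10/3 + W)**2
O(C, p) = 3 + 3*C/p (O(C, p) = 3*(p/p + C/p) = 3*(1 + C/p) = 3 + 3*C/p)
143*(-119 - O((a(-2)*2)*2, 21)) = 143*(-119 - (3 + 3*((((-10 + 3*(-2))**2/9)*2)*2)/21)) = 143*(-119 - (3 + 3*((((-10 - 6)**2/9)*2)*2)*(1/21))) = 143*(-119 - (3 + 3*((((1/9)*(-16)**2)*2)*2)*(1/21))) = 143*(-119 - (3 + 3*((((1/9)*256)*2)*2)*(1/21))) = 143*(-119 - (3 + 3*(((256/9)*2)*2)*(1/21))) = 143*(-119 - (3 + 3*((512/9)*2)*(1/21))) = 143*(-119 - (3 + 3*(1024/9)*(1/21))) = 143*(-119 - (3 + 1024/63)) = 143*(-119 - 1*1213/63) = 143*(-119 - 1213/63) = 143*(-8710/63) = -1245530/63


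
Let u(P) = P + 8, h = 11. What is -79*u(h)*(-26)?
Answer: 39026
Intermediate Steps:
u(P) = 8 + P
-79*u(h)*(-26) = -79*(8 + 11)*(-26) = -79*19*(-26) = -1501*(-26) = 39026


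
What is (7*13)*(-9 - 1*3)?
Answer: -1092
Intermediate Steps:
(7*13)*(-9 - 1*3) = 91*(-9 - 3) = 91*(-12) = -1092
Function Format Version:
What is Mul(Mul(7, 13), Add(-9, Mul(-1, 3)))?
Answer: -1092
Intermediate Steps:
Mul(Mul(7, 13), Add(-9, Mul(-1, 3))) = Mul(91, Add(-9, -3)) = Mul(91, -12) = -1092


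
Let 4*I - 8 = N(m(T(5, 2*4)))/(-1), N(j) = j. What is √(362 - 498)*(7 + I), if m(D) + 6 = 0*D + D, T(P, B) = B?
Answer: 17*I*√34 ≈ 99.126*I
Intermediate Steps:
m(D) = -6 + D (m(D) = -6 + (0*D + D) = -6 + (0 + D) = -6 + D)
I = 3/2 (I = 2 + ((-6 + 2*4)/(-1))/4 = 2 + ((-6 + 8)*(-1))/4 = 2 + (2*(-1))/4 = 2 + (¼)*(-2) = 2 - ½ = 3/2 ≈ 1.5000)
√(362 - 498)*(7 + I) = √(362 - 498)*(7 + 3/2) = √(-136)*(17/2) = (2*I*√34)*(17/2) = 17*I*√34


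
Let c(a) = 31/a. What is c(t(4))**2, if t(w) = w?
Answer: 961/16 ≈ 60.063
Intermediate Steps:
c(t(4))**2 = (31/4)**2 = 961/16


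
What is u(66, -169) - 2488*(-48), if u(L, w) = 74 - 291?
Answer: 119207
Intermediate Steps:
u(L, w) = -217
u(66, -169) - 2488*(-48) = -217 - 2488*(-48) = -217 + 119424 = 119207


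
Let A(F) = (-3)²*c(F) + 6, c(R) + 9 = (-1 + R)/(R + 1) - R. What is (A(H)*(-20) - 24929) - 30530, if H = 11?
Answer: -52129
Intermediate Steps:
c(R) = -9 - R + (-1 + R)/(1 + R) (c(R) = -9 + ((-1 + R)/(R + 1) - R) = -9 + ((-1 + R)/(1 + R) - R) = -9 + (-R + (-1 + R)/(1 + R)) = -9 - R + (-1 + R)/(1 + R))
A(F) = 6 + 9*(-10 - F² - 9*F)/(1 + F) (A(F) = (-3)²*((-10 - F² - 9*F)/(1 + F)) + 6 = 9*((-10 - F² - 9*F)/(1 + F)) + 6 = 9*(-10 - F² - 9*F)/(1 + F) + 6 = 6 + 9*(-10 - F² - 9*F)/(1 + F))
(A(H)*(-20) - 24929) - 30530 = ((3*(-28 - 25*11 - 3*11²)/(1 + 11))*(-20) - 24929) - 30530 = ((3*(-28 - 275 - 3*121)/12)*(-20) - 24929) - 30530 = ((3*(1/12)*(-28 - 275 - 363))*(-20) - 24929) - 30530 = ((3*(1/12)*(-666))*(-20) - 24929) - 30530 = (-333/2*(-20) - 24929) - 30530 = (3330 - 24929) - 30530 = -21599 - 30530 = -52129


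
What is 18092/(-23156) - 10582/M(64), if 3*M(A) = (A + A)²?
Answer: -128941213/47423488 ≈ -2.7189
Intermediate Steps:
M(A) = 4*A²/3 (M(A) = (A + A)²/3 = (2*A)²/3 = (4*A²)/3 = 4*A²/3)
18092/(-23156) - 10582/M(64) = 18092/(-23156) - 10582/((4/3)*64²) = 18092*(-1/23156) - 10582/((4/3)*4096) = -4523/5789 - 10582/16384/3 = -4523/5789 - 10582*3/16384 = -4523/5789 - 15873/8192 = -128941213/47423488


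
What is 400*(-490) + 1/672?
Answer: -131711999/672 ≈ -1.9600e+5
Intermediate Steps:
400*(-490) + 1/672 = -196000 + 1/672 = -131711999/672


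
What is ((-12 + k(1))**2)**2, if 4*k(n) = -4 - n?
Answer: 7890481/256 ≈ 30822.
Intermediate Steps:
k(n) = -1 - n/4 (k(n) = (-4 - n)/4 = -1 - n/4)
((-12 + k(1))**2)**2 = ((-12 + (-1 - 1/4*1))**2)**2 = ((-12 + (-1 - 1/4))**2)**2 = ((-12 - 5/4)**2)**2 = ((-53/4)**2)**2 = (2809/16)**2 = 7890481/256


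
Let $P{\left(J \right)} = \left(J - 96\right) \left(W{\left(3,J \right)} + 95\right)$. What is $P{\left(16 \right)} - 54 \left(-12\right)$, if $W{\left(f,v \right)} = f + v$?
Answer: $-8472$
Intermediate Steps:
$P{\left(J \right)} = \left(-96 + J\right) \left(98 + J\right)$ ($P{\left(J \right)} = \left(J - 96\right) \left(\left(3 + J\right) + 95\right) = \left(-96 + J\right) \left(98 + J\right)$)
$P{\left(16 \right)} - 54 \left(-12\right) = \left(-9408 - 16 + 16 \left(3 + 16\right)\right) - 54 \left(-12\right) = \left(-9408 - 16 + 16 \cdot 19\right) - -648 = \left(-9408 - 16 + 304\right) + 648 = -9120 + 648 = -8472$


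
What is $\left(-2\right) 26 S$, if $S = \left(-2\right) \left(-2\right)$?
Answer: $-208$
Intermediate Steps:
$S = 4$
$\left(-2\right) 26 S = \left(-2\right) 26 \cdot 4 = \left(-52\right) 4 = -208$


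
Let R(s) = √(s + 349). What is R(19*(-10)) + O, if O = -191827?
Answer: -191827 + √159 ≈ -1.9181e+5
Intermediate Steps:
R(s) = √(349 + s)
R(19*(-10)) + O = √(349 + 19*(-10)) - 191827 = √(349 - 190) - 191827 = √159 - 191827 = -191827 + √159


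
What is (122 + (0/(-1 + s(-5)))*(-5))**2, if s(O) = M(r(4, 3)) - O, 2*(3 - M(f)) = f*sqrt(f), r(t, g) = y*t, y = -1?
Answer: 14884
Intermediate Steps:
r(t, g) = -t
M(f) = 3 - f**(3/2)/2 (M(f) = 3 - f*sqrt(f)/2 = 3 - f**(3/2)/2)
s(O) = 3 - O + 4*I (s(O) = (3 - (-8*I)/2) - O = (3 - (-4)*I) - O = (3 + 4*I) - O = 3 - O + 4*I)
(122 + (0/(-1 + s(-5)))*(-5))**2 = (122 + (0/(-1 + (3 - 1*(-5) + 4*I)))*(-5))**2 = (122 + (0/(-1 + (3 + 5 + 4*I)))*(-5))**2 = (122 + (0/(-1 + (8 + 4*I)))*(-5))**2 = (122 + (0/(7 + 4*I))*(-5))**2 = (122 + (0*((7 - 4*I)/65))*(-5))**2 = (122 + 0*(-5))**2 = (122 + 0)**2 = 122**2 = 14884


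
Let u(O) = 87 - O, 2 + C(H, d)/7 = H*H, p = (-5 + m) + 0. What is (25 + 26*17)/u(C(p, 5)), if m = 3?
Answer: 467/73 ≈ 6.3973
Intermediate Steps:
p = -2 (p = (-5 + 3) + 0 = -2 + 0 = -2)
C(H, d) = -14 + 7*H² (C(H, d) = -14 + 7*(H*H) = -14 + 7*H²)
(25 + 26*17)/u(C(p, 5)) = (25 + 26*17)/(87 - (-14 + 7*(-2)²)) = (25 + 442)/(87 - (-14 + 7*4)) = 467/(87 - (-14 + 28)) = 467/(87 - 1*14) = 467/(87 - 14) = 467/73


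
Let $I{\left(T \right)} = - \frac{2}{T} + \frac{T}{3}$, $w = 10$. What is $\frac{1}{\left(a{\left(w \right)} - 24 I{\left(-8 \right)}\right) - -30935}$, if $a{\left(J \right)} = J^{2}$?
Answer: $\frac{1}{31093} \approx 3.2162 \cdot 10^{-5}$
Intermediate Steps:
$I{\left(T \right)} = - \frac{2}{T} + \frac{T}{3}$ ($I{\left(T \right)} = - \frac{2}{T} + T \frac{1}{3} = - \frac{2}{T} + \frac{T}{3}$)
$\frac{1}{\left(a{\left(w \right)} - 24 I{\left(-8 \right)}\right) - -30935} = \frac{1}{\left(10^{2} - 24 \left(- \frac{2}{-8} + \frac{1}{3} \left(-8\right)\right)\right) - -30935} = \frac{1}{\left(100 - 24 \left(\left(-2\right) \left(- \frac{1}{8}\right) - \frac{8}{3}\right)\right) + 30935} = \frac{1}{\left(100 - 24 \left(\frac{1}{4} - \frac{8}{3}\right)\right) + 30935} = \frac{1}{\left(100 - -58\right) + 30935} = \frac{1}{\left(100 + 58\right) + 30935} = \frac{1}{158 + 30935} = \frac{1}{31093}$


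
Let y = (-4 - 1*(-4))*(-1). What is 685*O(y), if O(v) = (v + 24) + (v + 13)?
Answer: 25345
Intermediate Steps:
y = 0 (y = (-4 + 4)*(-1) = 0*(-1) = 0)
O(v) = 37 + 2*v (O(v) = (24 + v) + (13 + v) = 37 + 2*v)
685*O(y) = 685*(37 + 2*0) = 685*(37 + 0) = 685*37 = 25345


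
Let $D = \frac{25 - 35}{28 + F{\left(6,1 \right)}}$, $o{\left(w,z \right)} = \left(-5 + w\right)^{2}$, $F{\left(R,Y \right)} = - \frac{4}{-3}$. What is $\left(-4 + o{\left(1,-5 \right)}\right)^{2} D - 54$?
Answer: $- \frac{1134}{11} \approx -103.09$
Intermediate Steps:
$F{\left(R,Y \right)} = \frac{4}{3}$ ($F{\left(R,Y \right)} = \left(-4\right) \left(- \frac{1}{3}\right) = \frac{4}{3}$)
$D = - \frac{15}{44}$ ($D = \frac{25 - 35}{28 + \frac{4}{3}} = - \frac{10}{\frac{88}{3}} = \left(-10\right) \frac{3}{88} = - \frac{15}{44} \approx -0.34091$)
$\left(-4 + o{\left(1,-5 \right)}\right)^{2} D - 54 = \left(-4 + \left(-5 + 1\right)^{2}\right)^{2} \left(- \frac{15}{44}\right) - 54 = \left(-4 + \left(-4\right)^{2}\right)^{2} \left(- \frac{15}{44}\right) - 54 = \left(-4 + 16\right)^{2} \left(- \frac{15}{44}\right) - 54 = 12^{2} \left(- \frac{15}{44}\right) - 54 = 144 \left(- \frac{15}{44}\right) - 54 = - \frac{540}{11} - 54 = - \frac{1134}{11}$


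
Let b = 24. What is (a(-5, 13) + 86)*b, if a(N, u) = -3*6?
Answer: 1632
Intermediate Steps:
a(N, u) = -18
(a(-5, 13) + 86)*b = (-18 + 86)*24 = 68*24 = 1632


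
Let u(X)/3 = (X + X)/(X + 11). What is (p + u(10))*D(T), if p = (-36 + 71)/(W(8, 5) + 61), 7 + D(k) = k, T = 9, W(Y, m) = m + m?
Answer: 3330/497 ≈ 6.7002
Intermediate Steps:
W(Y, m) = 2*m
u(X) = 6*X/(11 + X) (u(X) = 3*((X + X)/(X + 11)) = 3*((2*X)/(11 + X)) = 3*(2*X/(11 + X)) = 6*X/(11 + X))
D(k) = -7 + k
p = 35/71 (p = (-36 + 71)/(2*5 + 61) = 35/(10 + 61) = 35/71 ≈ 0.49296)
(p + u(10))*D(T) = (35/71 + 6*10/(11 + 10))*(-7 + 9) = (35/71 + 6*10/21)*2 = (35/71 + 6*10*(1/21))*2 = (35/71 + 20/7)*2 = (1665/497)*2 = 3330/497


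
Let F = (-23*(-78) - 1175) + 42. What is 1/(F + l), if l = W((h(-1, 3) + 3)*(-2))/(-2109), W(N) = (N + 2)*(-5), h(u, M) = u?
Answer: 2109/1394039 ≈ 0.0015129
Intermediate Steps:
W(N) = -10 - 5*N (W(N) = (2 + N)*(-5) = -10 - 5*N)
l = -10/2109 (l = (-10 - 5*(-1 + 3)*(-2))/(-2109) = (-10 - 10*(-2))*(-1/2109) = (-10 - 5*(-4))*(-1/2109) = (-10 + 20)*(-1/2109) = 10*(-1/2109) = -10/2109 ≈ -0.0047416)
F = 661 (F = (1794 - 1175) + 42 = 619 + 42 = 661)
1/(F + l) = 1/(661 - 10/2109) = 1/(1394039/2109) = 2109/1394039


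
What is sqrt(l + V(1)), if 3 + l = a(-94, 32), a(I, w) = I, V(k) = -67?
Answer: 2*I*sqrt(41) ≈ 12.806*I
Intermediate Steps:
l = -97 (l = -3 - 94 = -97)
sqrt(l + V(1)) = sqrt(-97 - 67) = sqrt(-164) = 2*I*sqrt(41)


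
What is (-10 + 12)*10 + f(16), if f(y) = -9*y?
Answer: -124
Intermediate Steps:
(-10 + 12)*10 + f(16) = (-10 + 12)*10 - 9*16 = 2*10 - 144 = 20 - 144 = -124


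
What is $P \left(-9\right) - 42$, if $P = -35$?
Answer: $273$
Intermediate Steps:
$P \left(-9\right) - 42 = \left(-35\right) \left(-9\right) - 42 = 315 - 42 = 273$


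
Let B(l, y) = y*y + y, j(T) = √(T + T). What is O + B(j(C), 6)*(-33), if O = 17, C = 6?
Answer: -1369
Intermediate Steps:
j(T) = √2*√T (j(T) = √(2*T) = √2*√T)
B(l, y) = y + y² (B(l, y) = y² + y = y + y²)
O + B(j(C), 6)*(-33) = 17 + (6*(1 + 6))*(-33) = 17 + (6*7)*(-33) = 17 + 42*(-33) = 17 - 1386 = -1369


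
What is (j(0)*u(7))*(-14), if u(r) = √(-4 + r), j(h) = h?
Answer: 0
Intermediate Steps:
(j(0)*u(7))*(-14) = (0*√(-4 + 7))*(-14) = (0*√3)*(-14) = 0*(-14) = 0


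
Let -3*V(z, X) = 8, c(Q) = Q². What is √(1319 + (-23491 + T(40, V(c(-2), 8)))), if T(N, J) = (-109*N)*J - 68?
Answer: 4*I*√5970/3 ≈ 103.02*I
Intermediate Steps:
V(z, X) = -8/3 (V(z, X) = -⅓*8 = -8/3)
T(N, J) = -68 - 109*J*N (T(N, J) = -109*J*N - 68 = -68 - 109*J*N)
√(1319 + (-23491 + T(40, V(c(-2), 8)))) = √(1319 + (-23491 + (-68 - 109*(-8/3)*40))) = √(1319 + (-23491 + (-68 + 34880/3))) = √(1319 + (-23491 + 34676/3)) = √(1319 - 35797/3) = √(-31840/3) = 4*I*√5970/3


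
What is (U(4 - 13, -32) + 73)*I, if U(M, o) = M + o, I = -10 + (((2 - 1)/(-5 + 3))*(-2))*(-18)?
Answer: -896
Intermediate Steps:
I = -28 (I = -10 + ((1/(-2))*(-2))*(-18) = -10 + ((1*(-½))*(-2))*(-18) = -10 - ½*(-2)*(-18) = -10 + 1*(-18) = -10 - 18 = -28)
(U(4 - 13, -32) + 73)*I = (((4 - 13) - 32) + 73)*(-28) = ((-9 - 32) + 73)*(-28) = (-41 + 73)*(-28) = 32*(-28) = -896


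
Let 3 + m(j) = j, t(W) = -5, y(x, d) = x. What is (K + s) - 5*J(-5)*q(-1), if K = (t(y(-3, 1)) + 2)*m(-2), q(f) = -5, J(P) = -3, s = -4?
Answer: -64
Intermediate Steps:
m(j) = -3 + j
K = 15 (K = (-5 + 2)*(-3 - 2) = -3*(-5) = 15)
(K + s) - 5*J(-5)*q(-1) = (15 - 4) - (-15)*(-5) = 11 - 5*15 = 11 - 75 = -64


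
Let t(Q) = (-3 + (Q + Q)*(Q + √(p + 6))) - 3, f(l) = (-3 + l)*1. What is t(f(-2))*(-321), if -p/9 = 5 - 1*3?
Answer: -14124 + 6420*I*√3 ≈ -14124.0 + 11120.0*I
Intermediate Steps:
p = -18 (p = -9*(5 - 1*3) = -9*(5 - 3) = -9*2 = -18)
f(l) = -3 + l
t(Q) = -6 + 2*Q*(Q + 2*I*√3) (t(Q) = (-3 + (Q + Q)*(Q + √(-18 + 6))) - 3 = (-3 + (2*Q)*(Q + √(-12))) - 3 = (-3 + (2*Q)*(Q + 2*I*√3)) - 3 = (-3 + 2*Q*(Q + 2*I*√3)) - 3 = -6 + 2*Q*(Q + 2*I*√3))
t(f(-2))*(-321) = (-6 + 2*(-3 - 2)² + 4*I*(-3 - 2)*√3)*(-321) = (-6 + 2*(-5)² + 4*I*(-5)*√3)*(-321) = (-6 + 2*25 - 20*I*√3)*(-321) = (-6 + 50 - 20*I*√3)*(-321) = (44 - 20*I*√3)*(-321) = -14124 + 6420*I*√3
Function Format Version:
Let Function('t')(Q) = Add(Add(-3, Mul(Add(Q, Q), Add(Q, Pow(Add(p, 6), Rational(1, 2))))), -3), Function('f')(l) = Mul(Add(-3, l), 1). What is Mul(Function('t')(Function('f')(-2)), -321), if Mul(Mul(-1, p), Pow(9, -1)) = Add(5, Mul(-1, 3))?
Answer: Add(-14124, Mul(6420, I, Pow(3, Rational(1, 2)))) ≈ Add(-14124., Mul(11120., I))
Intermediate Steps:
p = -18 (p = Mul(-9, Add(5, Mul(-1, 3))) = Mul(-9, Add(5, -3)) = Mul(-9, 2) = -18)
Function('f')(l) = Add(-3, l)
Function('t')(Q) = Add(-6, Mul(2, Q, Add(Q, Mul(2, I, Pow(3, Rational(1, 2)))))) (Function('t')(Q) = Add(Add(-3, Mul(Add(Q, Q), Add(Q, Pow(Add(-18, 6), Rational(1, 2))))), -3) = Add(Add(-3, Mul(Mul(2, Q), Add(Q, Pow(-12, Rational(1, 2))))), -3) = Add(Add(-3, Mul(Mul(2, Q), Add(Q, Mul(2, I, Pow(3, Rational(1, 2)))))), -3) = Add(Add(-3, Mul(2, Q, Add(Q, Mul(2, I, Pow(3, Rational(1, 2)))))), -3) = Add(-6, Mul(2, Q, Add(Q, Mul(2, I, Pow(3, Rational(1, 2)))))))
Mul(Function('t')(Function('f')(-2)), -321) = Mul(Add(-6, Mul(2, Pow(Add(-3, -2), 2)), Mul(4, I, Add(-3, -2), Pow(3, Rational(1, 2)))), -321) = Mul(Add(-6, Mul(2, Pow(-5, 2)), Mul(4, I, -5, Pow(3, Rational(1, 2)))), -321) = Mul(Add(-6, Mul(2, 25), Mul(-20, I, Pow(3, Rational(1, 2)))), -321) = Mul(Add(-6, 50, Mul(-20, I, Pow(3, Rational(1, 2)))), -321) = Mul(Add(44, Mul(-20, I, Pow(3, Rational(1, 2)))), -321) = Add(-14124, Mul(6420, I, Pow(3, Rational(1, 2))))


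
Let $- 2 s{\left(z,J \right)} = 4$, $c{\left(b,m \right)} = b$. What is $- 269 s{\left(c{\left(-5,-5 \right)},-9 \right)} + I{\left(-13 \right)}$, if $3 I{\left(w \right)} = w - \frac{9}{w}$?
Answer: $\frac{20822}{39} \approx 533.9$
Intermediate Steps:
$s{\left(z,J \right)} = -2$ ($s{\left(z,J \right)} = \left(- \frac{1}{2}\right) 4 = -2$)
$I{\left(w \right)} = - \frac{3}{w} + \frac{w}{3}$ ($I{\left(w \right)} = \frac{w - \frac{9}{w}}{3} = - \frac{3}{w} + \frac{w}{3}$)
$- 269 s{\left(c{\left(-5,-5 \right)},-9 \right)} + I{\left(-13 \right)} = \left(-269\right) \left(-2\right) + \left(- \frac{3}{-13} + \frac{1}{3} \left(-13\right)\right) = 538 - \frac{160}{39} = \frac{20822}{39}$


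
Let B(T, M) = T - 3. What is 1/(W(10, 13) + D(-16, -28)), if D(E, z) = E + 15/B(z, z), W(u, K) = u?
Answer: -31/201 ≈ -0.15423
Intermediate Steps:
B(T, M) = -3 + T
D(E, z) = E + 15/(-3 + z)
1/(W(10, 13) + D(-16, -28)) = 1/(10 + (15 - 16*(-3 - 28))/(-3 - 28)) = 1/(10 + (15 - 16*(-31))/(-31)) = 1/(10 - (15 + 496)/31) = 1/(10 - 1/31*511) = 1/(10 - 511/31) = 1/(-201/31) = -31/201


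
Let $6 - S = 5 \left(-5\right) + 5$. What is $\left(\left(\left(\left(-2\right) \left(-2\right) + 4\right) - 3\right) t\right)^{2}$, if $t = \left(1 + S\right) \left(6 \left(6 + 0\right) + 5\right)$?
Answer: $30636225$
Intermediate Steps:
$S = 26$ ($S = 6 - \left(5 \left(-5\right) + 5\right) = 6 - \left(-25 + 5\right) = 6 - -20 = 6 + 20 = 26$)
$t = 1107$ ($t = \left(1 + 26\right) \left(6 \left(6 + 0\right) + 5\right) = 27 \left(6 \cdot 6 + 5\right) = 27 \left(36 + 5\right) = 27 \cdot 41 = 1107$)
$\left(\left(\left(\left(-2\right) \left(-2\right) + 4\right) - 3\right) t\right)^{2} = \left(\left(\left(\left(-2\right) \left(-2\right) + 4\right) - 3\right) 1107\right)^{2} = \left(\left(\left(4 + 4\right) - 3\right) 1107\right)^{2} = \left(\left(8 - 3\right) 1107\right)^{2} = \left(5 \cdot 1107\right)^{2} = 5535^{2} = 30636225$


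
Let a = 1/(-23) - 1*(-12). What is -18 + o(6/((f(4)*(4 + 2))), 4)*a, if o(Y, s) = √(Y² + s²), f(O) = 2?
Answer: -18 + 275*√65/46 ≈ 30.198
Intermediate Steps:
a = 275/23 (a = -1/23 + 12 = 275/23 ≈ 11.957)
-18 + o(6/((f(4)*(4 + 2))), 4)*a = -18 + √((6/((2*(4 + 2))))² + 4²)*(275/23) = -18 + √((6/((2*6)))² + 16)*(275/23) = -18 + √((6/12)² + 16)*(275/23) = -18 + √((6*(1/12))² + 16)*(275/23) = -18 + √((½)² + 16)*(275/23) = -18 + √(¼ + 16)*(275/23) = -18 + √(65/4)*(275/23) = -18 + (√65/2)*(275/23) = -18 + 275*√65/46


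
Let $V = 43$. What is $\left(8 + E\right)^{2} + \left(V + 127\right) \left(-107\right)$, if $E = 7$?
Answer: $-17965$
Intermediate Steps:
$\left(8 + E\right)^{2} + \left(V + 127\right) \left(-107\right) = \left(8 + 7\right)^{2} + \left(43 + 127\right) \left(-107\right) = 15^{2} + 170 \left(-107\right) = 225 - 18190 = -17965$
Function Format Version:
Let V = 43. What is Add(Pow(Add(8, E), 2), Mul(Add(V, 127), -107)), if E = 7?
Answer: -17965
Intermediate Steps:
Add(Pow(Add(8, E), 2), Mul(Add(V, 127), -107)) = Add(Pow(Add(8, 7), 2), Mul(Add(43, 127), -107)) = Add(Pow(15, 2), Mul(170, -107)) = Add(225, -18190) = -17965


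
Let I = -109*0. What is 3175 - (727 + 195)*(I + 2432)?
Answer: -2239129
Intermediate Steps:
I = 0
3175 - (727 + 195)*(I + 2432) = 3175 - (727 + 195)*(0 + 2432) = 3175 - 922*2432 = 3175 - 1*2242304 = 3175 - 2242304 = -2239129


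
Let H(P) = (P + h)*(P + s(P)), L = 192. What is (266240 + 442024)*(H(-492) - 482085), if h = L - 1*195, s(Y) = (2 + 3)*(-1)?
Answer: -167199882480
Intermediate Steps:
s(Y) = -5 (s(Y) = 5*(-1) = -5)
h = -3 (h = 192 - 1*195 = 192 - 195 = -3)
H(P) = (-5 + P)*(-3 + P) (H(P) = (P - 3)*(P - 5) = (-3 + P)*(-5 + P) = (-5 + P)*(-3 + P))
(266240 + 442024)*(H(-492) - 482085) = (266240 + 442024)*((15 + (-492)**2 - 8*(-492)) - 482085) = 708264*((15 + 242064 + 3936) - 482085) = 708264*(246015 - 482085) = 708264*(-236070) = -167199882480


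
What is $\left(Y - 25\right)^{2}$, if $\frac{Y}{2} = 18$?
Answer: $121$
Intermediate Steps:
$Y = 36$ ($Y = 2 \cdot 18 = 36$)
$\left(Y - 25\right)^{2} = \left(36 - 25\right)^{2} = 11^{2} = 121$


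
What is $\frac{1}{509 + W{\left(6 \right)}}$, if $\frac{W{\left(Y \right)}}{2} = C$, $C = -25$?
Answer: $\frac{1}{459} \approx 0.0021787$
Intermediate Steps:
$W{\left(Y \right)} = -50$ ($W{\left(Y \right)} = 2 \left(-25\right) = -50$)
$\frac{1}{509 + W{\left(6 \right)}} = \frac{1}{509 - 50} = \frac{1}{459}$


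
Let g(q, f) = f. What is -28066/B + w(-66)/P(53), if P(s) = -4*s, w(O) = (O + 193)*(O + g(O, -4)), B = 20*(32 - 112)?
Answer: 2521749/42400 ≈ 59.475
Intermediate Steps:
B = -1600 (B = 20*(-80) = -1600)
w(O) = (-4 + O)*(193 + O) (w(O) = (O + 193)*(O - 4) = (193 + O)*(-4 + O) = (-4 + O)*(193 + O))
-28066/B + w(-66)/P(53) = -28066/(-1600) + (-772 + (-66)² + 189*(-66))/((-4*53)) = -28066*(-1/1600) + (-772 + 4356 - 12474)/(-212) = 14033/800 - 8890*(-1/212) = 14033/800 + 4445/106 = 2521749/42400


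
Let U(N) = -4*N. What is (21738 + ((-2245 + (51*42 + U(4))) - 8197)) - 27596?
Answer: -14174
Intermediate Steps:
(21738 + ((-2245 + (51*42 + U(4))) - 8197)) - 27596 = (21738 + ((-2245 + (51*42 - 4*4)) - 8197)) - 27596 = (21738 + ((-2245 + (2142 - 16)) - 8197)) - 27596 = (21738 + ((-2245 + 2126) - 8197)) - 27596 = (21738 + (-119 - 8197)) - 27596 = (21738 - 8316) - 27596 = 13422 - 27596 = -14174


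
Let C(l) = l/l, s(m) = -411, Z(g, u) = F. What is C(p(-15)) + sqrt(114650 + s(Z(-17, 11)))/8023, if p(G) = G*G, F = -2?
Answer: 1 + sqrt(114239)/8023 ≈ 1.0421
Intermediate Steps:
Z(g, u) = -2
p(G) = G**2
C(l) = 1
C(p(-15)) + sqrt(114650 + s(Z(-17, 11)))/8023 = 1 + sqrt(114650 - 411)/8023 = 1 + sqrt(114239)*(1/8023) = 1 + sqrt(114239)/8023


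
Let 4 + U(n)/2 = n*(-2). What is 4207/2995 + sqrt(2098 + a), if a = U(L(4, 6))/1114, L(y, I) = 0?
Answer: 4207/2995 + sqrt(650900174)/557 ≈ 47.208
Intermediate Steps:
U(n) = -8 - 4*n (U(n) = -8 + 2*(n*(-2)) = -8 + 2*(-2*n) = -8 - 4*n)
a = -4/557 (a = (-8 - 4*0)/1114 = (-8 + 0)*(1/1114) = -8*1/1114 = -4/557 ≈ -0.0071813)
4207/2995 + sqrt(2098 + a) = 4207/2995 + sqrt(2098 - 4/557) = 4207*(1/2995) + sqrt(1168582/557) = 4207/2995 + sqrt(650900174)/557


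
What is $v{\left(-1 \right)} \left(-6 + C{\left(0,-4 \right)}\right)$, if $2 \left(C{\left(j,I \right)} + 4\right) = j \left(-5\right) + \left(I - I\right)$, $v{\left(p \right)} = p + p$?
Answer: $20$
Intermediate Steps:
$v{\left(p \right)} = 2 p$
$C{\left(j,I \right)} = -4 - \frac{5 j}{2}$ ($C{\left(j,I \right)} = -4 + \frac{j \left(-5\right) + \left(I - I\right)}{2} = -4 + \frac{- 5 j + 0}{2} = -4 + \frac{\left(-5\right) j}{2} = -4 - \frac{5 j}{2}$)
$v{\left(-1 \right)} \left(-6 + C{\left(0,-4 \right)}\right) = 2 \left(-1\right) \left(-6 - 4\right) = - 2 \left(-6 + \left(-4 + 0\right)\right) = - 2 \left(-6 - 4\right) = \left(-2\right) \left(-10\right) = 20$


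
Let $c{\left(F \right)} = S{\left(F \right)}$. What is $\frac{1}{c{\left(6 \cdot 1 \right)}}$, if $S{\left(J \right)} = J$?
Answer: $\frac{1}{6} \approx 0.16667$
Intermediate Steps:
$c{\left(F \right)} = F$
$\frac{1}{c{\left(6 \cdot 1 \right)}} = \frac{1}{6 \cdot 1} = \frac{1}{6}$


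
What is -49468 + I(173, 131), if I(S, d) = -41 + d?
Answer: -49378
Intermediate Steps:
-49468 + I(173, 131) = -49468 + (-41 + 131) = -49468 + 90 = -49378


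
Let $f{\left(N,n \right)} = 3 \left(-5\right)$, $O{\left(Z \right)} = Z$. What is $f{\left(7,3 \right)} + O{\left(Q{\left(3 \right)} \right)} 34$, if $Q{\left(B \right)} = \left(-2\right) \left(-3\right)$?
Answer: $189$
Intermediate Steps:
$Q{\left(B \right)} = 6$
$f{\left(N,n \right)} = -15$
$f{\left(7,3 \right)} + O{\left(Q{\left(3 \right)} \right)} 34 = -15 + 6 \cdot 34 = -15 + 204 = 189$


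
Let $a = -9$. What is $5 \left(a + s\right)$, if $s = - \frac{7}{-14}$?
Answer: $- \frac{85}{2} \approx -42.5$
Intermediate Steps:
$s = \frac{1}{2}$ ($s = \left(-7\right) \left(- \frac{1}{14}\right) = \frac{1}{2} \approx 0.5$)
$5 \left(a + s\right) = 5 \left(-9 + \frac{1}{2}\right) = 5 \left(- \frac{17}{2}\right) = - \frac{85}{2}$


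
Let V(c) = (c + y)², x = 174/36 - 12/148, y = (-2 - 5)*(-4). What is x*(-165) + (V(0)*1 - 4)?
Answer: -305/74 ≈ -4.1216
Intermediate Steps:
y = 28 (y = -7*(-4) = 28)
x = 1055/222 (x = 174*(1/36) - 12*1/148 = 29/6 - 3/37 = 1055/222 ≈ 4.7523)
V(c) = (28 + c)² (V(c) = (c + 28)² = (28 + c)²)
x*(-165) + (V(0)*1 - 4) = (1055/222)*(-165) + ((28 + 0)²*1 - 4) = -58025/74 + (28²*1 - 4) = -58025/74 + (784*1 - 4) = -58025/74 + (784 - 4) = -58025/74 + 780 = -305/74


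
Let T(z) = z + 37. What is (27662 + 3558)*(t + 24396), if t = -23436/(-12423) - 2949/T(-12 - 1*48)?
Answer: 72928037839860/95243 ≈ 7.6571e+8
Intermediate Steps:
T(z) = 37 + z
t = 12391485/95243 (t = -23436/(-12423) - 2949/(37 + (-12 - 1*48)) = -23436*(-1/12423) - 2949/(37 + (-12 - 48)) = 7812/4141 - 2949/(37 - 60) = 7812/4141 - 2949/(-23) = 7812/4141 - 2949*(-1/23) = 7812/4141 + 2949/23 = 12391485/95243 ≈ 130.10)
(27662 + 3558)*(t + 24396) = (27662 + 3558)*(12391485/95243 + 24396) = 31220*(2335939713/95243) = 72928037839860/95243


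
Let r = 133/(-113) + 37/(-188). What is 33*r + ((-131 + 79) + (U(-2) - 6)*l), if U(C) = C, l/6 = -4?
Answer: 2011055/21244 ≈ 94.665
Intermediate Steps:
l = -24 (l = 6*(-4) = -24)
r = -29185/21244 (r = 133*(-1/113) + 37*(-1/188) = -133/113 - 37/188 = -29185/21244 ≈ -1.3738)
33*r + ((-131 + 79) + (U(-2) - 6)*l) = 33*(-29185/21244) + ((-131 + 79) + (-2 - 6)*(-24)) = -963105/21244 + (-52 - 8*(-24)) = -963105/21244 + (-52 + 192) = -963105/21244 + 140 = 2011055/21244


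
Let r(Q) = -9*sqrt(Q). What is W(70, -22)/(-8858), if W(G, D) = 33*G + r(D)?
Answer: -1155/4429 + 9*I*sqrt(22)/8858 ≈ -0.26078 + 0.0047656*I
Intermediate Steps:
W(G, D) = -9*sqrt(D) + 33*G (W(G, D) = 33*G - 9*sqrt(D) = -9*sqrt(D) + 33*G)
W(70, -22)/(-8858) = (-9*I*sqrt(22) + 33*70)/(-8858) = (-9*I*sqrt(22) + 2310)*(-1/8858) = (2310 - 9*I*sqrt(22))*(-1/8858) = -1155/4429 + 9*I*sqrt(22)/8858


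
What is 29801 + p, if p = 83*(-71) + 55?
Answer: 23963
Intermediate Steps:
p = -5838 (p = -5893 + 55 = -5838)
29801 + p = 29801 - 5838 = 23963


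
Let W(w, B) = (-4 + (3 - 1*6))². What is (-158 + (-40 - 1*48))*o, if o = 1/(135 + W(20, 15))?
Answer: -123/92 ≈ -1.3370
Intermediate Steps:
W(w, B) = 49 (W(w, B) = (-4 + (3 - 6))² = (-4 - 3)² = (-7)² = 49)
o = 1/184 (o = 1/(135 + 49) = 1/184 ≈ 0.0054348)
(-158 + (-40 - 1*48))*o = (-158 + (-40 - 1*48))*(1/184) = (-158 + (-40 - 48))*(1/184) = (-158 - 88)*(1/184) = -246*1/184 = -123/92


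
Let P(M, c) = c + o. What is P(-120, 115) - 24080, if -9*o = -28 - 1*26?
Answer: -23959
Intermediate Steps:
o = 6 (o = -(-28 - 1*26)/9 = -(-28 - 26)/9 = -1/9*(-54) = 6)
P(M, c) = 6 + c (P(M, c) = c + 6 = 6 + c)
P(-120, 115) - 24080 = (6 + 115) - 24080 = 121 - 24080 = -23959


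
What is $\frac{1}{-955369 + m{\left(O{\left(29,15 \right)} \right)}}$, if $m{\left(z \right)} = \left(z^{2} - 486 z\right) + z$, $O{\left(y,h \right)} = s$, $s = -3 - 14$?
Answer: $- \frac{1}{946835} \approx -1.0562 \cdot 10^{-6}$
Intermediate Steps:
$s = -17$ ($s = -3 - 14 = -17$)
$O{\left(y,h \right)} = -17$
$m{\left(z \right)} = z^{2} - 485 z$
$\frac{1}{-955369 + m{\left(O{\left(29,15 \right)} \right)}} = \frac{1}{-955369 - 17 \left(-485 - 17\right)} = \frac{1}{-955369 - -8534} = \frac{1}{-955369 + 8534} = \frac{1}{-946835} = - \frac{1}{946835}$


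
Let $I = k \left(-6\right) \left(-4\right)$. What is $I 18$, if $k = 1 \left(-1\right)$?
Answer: $-432$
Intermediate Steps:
$k = -1$
$I = -24$ ($I = \left(-1\right) \left(-6\right) \left(-4\right) = 6 \left(-4\right) = -24$)
$I 18 = \left(-24\right) 18 = -432$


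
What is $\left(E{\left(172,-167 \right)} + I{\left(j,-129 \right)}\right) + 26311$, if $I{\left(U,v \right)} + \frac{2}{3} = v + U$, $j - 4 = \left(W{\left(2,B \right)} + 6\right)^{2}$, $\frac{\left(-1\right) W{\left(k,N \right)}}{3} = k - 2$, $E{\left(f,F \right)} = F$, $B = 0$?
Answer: $\frac{78163}{3} \approx 26054.0$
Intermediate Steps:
$W{\left(k,N \right)} = 6 - 3 k$ ($W{\left(k,N \right)} = - 3 \left(k - 2\right) = - 3 \left(-2 + k\right) = 6 - 3 k$)
$j = 40$ ($j = 4 + \left(\left(6 - 6\right) + 6\right)^{2} = 4 + \left(0 + 6\right)^{2} = 4 + 6^{2} = 4 + 36 = 40$)
$I{\left(U,v \right)} = - \frac{2}{3} + U + v$ ($I{\left(U,v \right)} = - \frac{2}{3} + \left(v + U\right) = - \frac{2}{3} + \left(U + v\right) = - \frac{2}{3} + U + v$)
$\left(E{\left(172,-167 \right)} + I{\left(j,-129 \right)}\right) + 26311 = \left(-167 - \frac{269}{3}\right) + 26311 = - \frac{770}{3} + 26311 = \frac{78163}{3}$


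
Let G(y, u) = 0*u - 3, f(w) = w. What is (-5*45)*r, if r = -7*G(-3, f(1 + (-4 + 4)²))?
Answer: -4725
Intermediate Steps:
G(y, u) = -3 (G(y, u) = 0 - 3 = -3)
r = 21 (r = -7*(-3) = 21)
(-5*45)*r = -5*45*21 = -225*21 = -4725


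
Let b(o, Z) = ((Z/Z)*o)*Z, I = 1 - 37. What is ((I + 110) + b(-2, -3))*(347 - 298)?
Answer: 3920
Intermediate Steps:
I = -36
b(o, Z) = Z*o (b(o, Z) = (1*o)*Z = o*Z = Z*o)
((I + 110) + b(-2, -3))*(347 - 298) = ((-36 + 110) - 3*(-2))*(347 - 298) = (74 + 6)*49 = 80*49 = 3920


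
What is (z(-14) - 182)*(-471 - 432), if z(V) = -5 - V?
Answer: 156219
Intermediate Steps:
(z(-14) - 182)*(-471 - 432) = ((-5 - 1*(-14)) - 182)*(-471 - 432) = ((-5 + 14) - 182)*(-903) = (9 - 182)*(-903) = -173*(-903) = 156219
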